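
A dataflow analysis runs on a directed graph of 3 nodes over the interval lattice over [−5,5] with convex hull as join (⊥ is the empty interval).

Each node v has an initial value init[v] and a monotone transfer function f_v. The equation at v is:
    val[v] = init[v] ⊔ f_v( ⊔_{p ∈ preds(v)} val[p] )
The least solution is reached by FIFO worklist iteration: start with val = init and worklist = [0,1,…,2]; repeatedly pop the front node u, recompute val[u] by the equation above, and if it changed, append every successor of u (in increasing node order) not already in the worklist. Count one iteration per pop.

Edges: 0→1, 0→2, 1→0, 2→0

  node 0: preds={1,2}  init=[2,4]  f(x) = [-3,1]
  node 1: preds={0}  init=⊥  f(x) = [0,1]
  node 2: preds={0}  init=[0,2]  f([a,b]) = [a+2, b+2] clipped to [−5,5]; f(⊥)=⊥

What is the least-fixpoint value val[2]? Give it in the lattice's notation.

Iteration log — 4 steps:
  step 1. node 0  ⊔preds=[0,2]  new=[-3,4]  old=[2,4]  +wl: 
  step 2. node 1  ⊔preds=[-3,4]  new=[0,1]  old=⊥  +wl: 0
  step 3. node 2  ⊔preds=[-3,4]  new=[-1,5]  old=[0,2]  +wl: 
  step 4. node 0  ⊔preds=[-1,5]  new=[-3,4]  stable

Least fixpoint reached:
  node 0: [-3,4]
  node 1: [0,1]
  node 2: [-1,5]

[-1,5]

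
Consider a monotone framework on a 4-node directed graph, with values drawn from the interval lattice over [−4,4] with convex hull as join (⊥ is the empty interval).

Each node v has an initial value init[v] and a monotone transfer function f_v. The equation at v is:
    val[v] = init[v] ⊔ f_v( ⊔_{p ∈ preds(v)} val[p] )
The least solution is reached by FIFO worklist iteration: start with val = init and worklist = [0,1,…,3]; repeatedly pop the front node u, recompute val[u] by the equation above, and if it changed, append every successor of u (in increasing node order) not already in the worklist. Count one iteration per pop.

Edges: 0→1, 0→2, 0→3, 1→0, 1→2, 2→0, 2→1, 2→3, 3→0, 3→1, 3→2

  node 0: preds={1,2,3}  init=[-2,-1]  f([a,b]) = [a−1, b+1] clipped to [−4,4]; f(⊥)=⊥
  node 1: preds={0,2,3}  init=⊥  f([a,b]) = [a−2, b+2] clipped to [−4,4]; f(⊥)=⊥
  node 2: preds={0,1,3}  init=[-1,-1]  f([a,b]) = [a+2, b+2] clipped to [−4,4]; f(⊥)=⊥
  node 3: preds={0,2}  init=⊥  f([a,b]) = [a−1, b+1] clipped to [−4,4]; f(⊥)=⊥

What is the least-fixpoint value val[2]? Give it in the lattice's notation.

[-2,4]

Trace (11 dequeues):
  [1] u=0 | in [-1,-1] | out [-2,0] | prev [-2,-1] | push {}
  [2] u=1 | in [-2,0] | out [-4,2] | prev ⊥ | push {0}
  [3] u=2 | in [-4,2] | out [-2,4] | prev [-1,-1] | push {1}
  [4] u=3 | in [-2,4] | out [-3,4] | prev ⊥ | push {2}
  [5] u=0 | in [-4,4] | out [-4,4] | prev [-2,0] | push {3}
  [6] u=1 | in [-4,4] | out [-4,4] | prev [-4,2] | push {0}
  [7] u=2 | in [-4,4] | out [-2,4] | ==
  [8] u=3 | in [-4,4] | out [-4,4] | prev [-3,4] | push {1,2}
  [9] u=0 | in [-4,4] | out [-4,4] | ==
  [10] u=1 | in [-4,4] | out [-4,4] | ==
  [11] u=2 | in [-4,4] | out [-2,4] | ==

Converged values:
  [0] [-4,4]
  [1] [-4,4]
  [2] [-2,4]
  [3] [-4,4]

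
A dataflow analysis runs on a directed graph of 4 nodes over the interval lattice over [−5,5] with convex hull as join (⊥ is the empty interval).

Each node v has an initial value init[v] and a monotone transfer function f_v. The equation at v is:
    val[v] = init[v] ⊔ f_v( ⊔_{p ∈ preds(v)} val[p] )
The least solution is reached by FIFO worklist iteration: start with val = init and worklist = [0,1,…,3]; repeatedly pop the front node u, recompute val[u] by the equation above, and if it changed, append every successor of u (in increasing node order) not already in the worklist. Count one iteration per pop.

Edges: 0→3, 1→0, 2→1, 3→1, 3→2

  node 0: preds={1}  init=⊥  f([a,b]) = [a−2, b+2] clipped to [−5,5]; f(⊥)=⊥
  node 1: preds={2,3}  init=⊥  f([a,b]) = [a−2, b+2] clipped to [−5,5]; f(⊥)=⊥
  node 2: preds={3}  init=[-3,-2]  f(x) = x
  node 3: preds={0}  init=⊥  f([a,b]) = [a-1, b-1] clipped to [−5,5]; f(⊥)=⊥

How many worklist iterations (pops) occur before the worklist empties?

15

Worklist (15 pops):
  #1 pop 0: in=⊥ → ⊥ (no change)
  #2 pop 1: in=[-3,-2] → [-5,0] (was ⊥); enqueue [0]
  #3 pop 2: in=⊥ → [-3,-2] (no change)
  #4 pop 3: in=⊥ → ⊥ (no change)
  #5 pop 0: in=[-5,0] → [-5,2] (was ⊥); enqueue [3]
  #6 pop 3: in=[-5,2] → [-5,1] (was ⊥); enqueue [1,2]
  #7 pop 1: in=[-5,1] → [-5,3] (was [-5,0]); enqueue [0]
  #8 pop 2: in=[-5,1] → [-5,1] (was [-3,-2]); enqueue [1]
  #9 pop 0: in=[-5,3] → [-5,5] (was [-5,2]); enqueue [3]
  #10 pop 1: in=[-5,1] → [-5,3] (no change)
  #11 pop 3: in=[-5,5] → [-5,4] (was [-5,1]); enqueue [1,2]
  #12 pop 1: in=[-5,4] → [-5,5] (was [-5,3]); enqueue [0]
  #13 pop 2: in=[-5,4] → [-5,4] (was [-5,1]); enqueue [1]
  #14 pop 0: in=[-5,5] → [-5,5] (no change)
  #15 pop 1: in=[-5,4] → [-5,5] (no change)

Fixpoint:
  val[0] = [-5,5]
  val[1] = [-5,5]
  val[2] = [-5,4]
  val[3] = [-5,4]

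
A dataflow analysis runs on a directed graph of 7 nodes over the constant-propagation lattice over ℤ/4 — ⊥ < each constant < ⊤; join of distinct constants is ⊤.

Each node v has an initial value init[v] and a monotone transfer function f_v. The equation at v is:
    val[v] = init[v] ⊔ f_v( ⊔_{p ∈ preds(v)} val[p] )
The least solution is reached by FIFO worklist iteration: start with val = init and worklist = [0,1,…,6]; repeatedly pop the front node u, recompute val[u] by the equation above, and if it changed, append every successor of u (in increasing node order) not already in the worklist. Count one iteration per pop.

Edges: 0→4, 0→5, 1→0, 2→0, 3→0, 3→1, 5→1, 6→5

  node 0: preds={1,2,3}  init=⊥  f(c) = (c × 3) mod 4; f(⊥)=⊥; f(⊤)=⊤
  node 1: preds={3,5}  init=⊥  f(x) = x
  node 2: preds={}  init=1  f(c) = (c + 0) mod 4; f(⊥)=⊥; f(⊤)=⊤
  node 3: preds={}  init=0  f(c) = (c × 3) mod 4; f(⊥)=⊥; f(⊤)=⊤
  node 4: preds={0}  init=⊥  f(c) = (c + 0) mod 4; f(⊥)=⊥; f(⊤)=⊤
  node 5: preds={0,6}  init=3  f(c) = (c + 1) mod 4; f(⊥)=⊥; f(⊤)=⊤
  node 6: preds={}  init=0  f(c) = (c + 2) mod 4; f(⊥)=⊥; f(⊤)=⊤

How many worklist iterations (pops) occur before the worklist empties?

9

Trace (9 dequeues):
  [1] u=0 | in ⊤ | out ⊤ | prev ⊥ | push {}
  [2] u=1 | in ⊤ | out ⊤ | prev ⊥ | push {0}
  [3] u=2 | in ⊥ | out 1 | ==
  [4] u=3 | in ⊥ | out 0 | ==
  [5] u=4 | in ⊤ | out ⊤ | prev ⊥ | push {}
  [6] u=5 | in ⊤ | out ⊤ | prev 3 | push {1}
  [7] u=6 | in ⊥ | out 0 | ==
  [8] u=0 | in ⊤ | out ⊤ | ==
  [9] u=1 | in ⊤ | out ⊤ | ==

Converged values:
  [0] ⊤
  [1] ⊤
  [2] 1
  [3] 0
  [4] ⊤
  [5] ⊤
  [6] 0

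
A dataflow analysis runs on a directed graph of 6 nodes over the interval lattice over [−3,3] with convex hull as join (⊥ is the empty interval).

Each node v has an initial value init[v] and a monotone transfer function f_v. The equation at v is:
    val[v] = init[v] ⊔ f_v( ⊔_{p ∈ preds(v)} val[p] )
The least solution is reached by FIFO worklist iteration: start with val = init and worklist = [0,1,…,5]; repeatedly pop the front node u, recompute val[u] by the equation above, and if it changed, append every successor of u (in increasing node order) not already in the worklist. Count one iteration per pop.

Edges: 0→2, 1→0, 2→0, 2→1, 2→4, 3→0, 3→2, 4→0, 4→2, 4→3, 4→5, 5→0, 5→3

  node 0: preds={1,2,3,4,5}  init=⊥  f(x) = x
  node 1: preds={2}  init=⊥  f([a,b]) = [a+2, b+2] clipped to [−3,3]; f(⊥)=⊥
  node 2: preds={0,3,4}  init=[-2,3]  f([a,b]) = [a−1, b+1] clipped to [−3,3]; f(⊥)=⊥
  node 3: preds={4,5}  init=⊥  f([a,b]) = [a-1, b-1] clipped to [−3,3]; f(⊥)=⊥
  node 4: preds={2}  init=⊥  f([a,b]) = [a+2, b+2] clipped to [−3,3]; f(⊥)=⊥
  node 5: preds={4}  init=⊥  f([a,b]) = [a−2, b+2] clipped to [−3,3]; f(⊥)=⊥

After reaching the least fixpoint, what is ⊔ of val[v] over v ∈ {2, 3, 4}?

Trace (12 dequeues):
  [1] u=0 | in [-2,3] | out [-2,3] | prev ⊥ | push {}
  [2] u=1 | in [-2,3] | out [0,3] | prev ⊥ | push {0}
  [3] u=2 | in [-2,3] | out [-3,3] | prev [-2,3] | push {1}
  [4] u=3 | in ⊥ | out ⊥ | ==
  [5] u=4 | in [-3,3] | out [-1,3] | prev ⊥ | push {2,3}
  [6] u=5 | in [-1,3] | out [-3,3] | prev ⊥ | push {}
  [7] u=0 | in [-3,3] | out [-3,3] | prev [-2,3] | push {}
  [8] u=1 | in [-3,3] | out [-1,3] | prev [0,3] | push {0}
  [9] u=2 | in [-3,3] | out [-3,3] | ==
  [10] u=3 | in [-3,3] | out [-3,2] | prev ⊥ | push {2}
  [11] u=0 | in [-3,3] | out [-3,3] | ==
  [12] u=2 | in [-3,3] | out [-3,3] | ==

Converged values:
  [0] [-3,3]
  [1] [-1,3]
  [2] [-3,3]
  [3] [-3,2]
  [4] [-1,3]
  [5] [-3,3]

[-3,3]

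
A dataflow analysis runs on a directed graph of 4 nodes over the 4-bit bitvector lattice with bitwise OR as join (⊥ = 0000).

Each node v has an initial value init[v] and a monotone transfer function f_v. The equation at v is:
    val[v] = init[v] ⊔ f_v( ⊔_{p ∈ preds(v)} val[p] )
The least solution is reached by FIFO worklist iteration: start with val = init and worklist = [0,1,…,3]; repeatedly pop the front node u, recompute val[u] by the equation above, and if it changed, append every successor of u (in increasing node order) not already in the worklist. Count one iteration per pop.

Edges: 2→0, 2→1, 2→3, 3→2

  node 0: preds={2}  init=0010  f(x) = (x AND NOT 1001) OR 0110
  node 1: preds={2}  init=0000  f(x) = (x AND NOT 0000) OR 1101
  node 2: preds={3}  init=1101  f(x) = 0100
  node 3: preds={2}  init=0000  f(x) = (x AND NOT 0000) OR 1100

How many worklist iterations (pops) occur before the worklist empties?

5

Worklist (5 pops):
  #1 pop 0: in=1101 → 0110 (was 0010); enqueue []
  #2 pop 1: in=1101 → 1101 (was 0000); enqueue []
  #3 pop 2: in=0000 → 1101 (no change)
  #4 pop 3: in=1101 → 1101 (was 0000); enqueue [2]
  #5 pop 2: in=1101 → 1101 (no change)

Fixpoint:
  val[0] = 0110
  val[1] = 1101
  val[2] = 1101
  val[3] = 1101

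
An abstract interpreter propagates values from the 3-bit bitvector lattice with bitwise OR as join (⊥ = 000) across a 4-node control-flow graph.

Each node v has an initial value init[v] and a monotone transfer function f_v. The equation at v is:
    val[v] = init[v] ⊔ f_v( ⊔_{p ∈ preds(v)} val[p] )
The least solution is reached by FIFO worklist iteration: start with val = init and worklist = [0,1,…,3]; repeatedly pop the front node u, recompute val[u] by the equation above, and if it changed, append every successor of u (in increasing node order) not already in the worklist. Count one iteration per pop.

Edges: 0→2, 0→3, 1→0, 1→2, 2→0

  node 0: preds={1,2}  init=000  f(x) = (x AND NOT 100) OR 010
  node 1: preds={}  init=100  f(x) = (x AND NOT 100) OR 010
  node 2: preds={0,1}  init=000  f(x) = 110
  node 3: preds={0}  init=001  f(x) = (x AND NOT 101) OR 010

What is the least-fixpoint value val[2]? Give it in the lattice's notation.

110

Iteration log — 5 steps:
  step 1. node 0  ⊔preds=100  new=010  old=000  +wl: 
  step 2. node 1  ⊔preds=000  new=110  old=100  +wl: 0
  step 3. node 2  ⊔preds=110  new=110  old=000  +wl: 
  step 4. node 3  ⊔preds=010  new=011  old=001  +wl: 
  step 5. node 0  ⊔preds=110  new=010  stable

Least fixpoint reached:
  node 0: 010
  node 1: 110
  node 2: 110
  node 3: 011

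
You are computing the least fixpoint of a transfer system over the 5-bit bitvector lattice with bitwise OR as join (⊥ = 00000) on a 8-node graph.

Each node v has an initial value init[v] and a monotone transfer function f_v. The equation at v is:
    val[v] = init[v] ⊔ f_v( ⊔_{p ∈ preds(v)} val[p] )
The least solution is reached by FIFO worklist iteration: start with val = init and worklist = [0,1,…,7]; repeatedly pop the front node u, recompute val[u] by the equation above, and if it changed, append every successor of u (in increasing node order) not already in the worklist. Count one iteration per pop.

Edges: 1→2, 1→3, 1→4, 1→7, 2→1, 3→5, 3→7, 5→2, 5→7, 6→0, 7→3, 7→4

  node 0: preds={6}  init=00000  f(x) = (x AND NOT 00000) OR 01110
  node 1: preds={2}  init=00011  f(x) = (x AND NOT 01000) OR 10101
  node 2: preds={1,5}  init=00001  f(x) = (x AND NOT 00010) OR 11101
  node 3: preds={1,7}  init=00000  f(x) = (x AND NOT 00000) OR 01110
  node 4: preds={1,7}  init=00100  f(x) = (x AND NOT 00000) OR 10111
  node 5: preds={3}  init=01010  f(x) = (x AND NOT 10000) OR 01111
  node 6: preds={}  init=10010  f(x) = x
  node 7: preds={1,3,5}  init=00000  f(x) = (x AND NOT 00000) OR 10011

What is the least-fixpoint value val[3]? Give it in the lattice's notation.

Trace (12 dequeues):
  [1] u=0 | in 10010 | out 11110 | prev 00000 | push {}
  [2] u=1 | in 00001 | out 10111 | prev 00011 | push {}
  [3] u=2 | in 11111 | out 11101 | prev 00001 | push {1}
  [4] u=3 | in 10111 | out 11111 | prev 00000 | push {}
  [5] u=4 | in 10111 | out 10111 | prev 00100 | push {}
  [6] u=5 | in 11111 | out 01111 | prev 01010 | push {2}
  [7] u=6 | in 00000 | out 10010 | ==
  [8] u=7 | in 11111 | out 11111 | prev 00000 | push {3,4}
  [9] u=1 | in 11101 | out 10111 | ==
  [10] u=2 | in 11111 | out 11101 | ==
  [11] u=3 | in 11111 | out 11111 | ==
  [12] u=4 | in 11111 | out 11111 | prev 10111 | push {}

Converged values:
  [0] 11110
  [1] 10111
  [2] 11101
  [3] 11111
  [4] 11111
  [5] 01111
  [6] 10010
  [7] 11111

11111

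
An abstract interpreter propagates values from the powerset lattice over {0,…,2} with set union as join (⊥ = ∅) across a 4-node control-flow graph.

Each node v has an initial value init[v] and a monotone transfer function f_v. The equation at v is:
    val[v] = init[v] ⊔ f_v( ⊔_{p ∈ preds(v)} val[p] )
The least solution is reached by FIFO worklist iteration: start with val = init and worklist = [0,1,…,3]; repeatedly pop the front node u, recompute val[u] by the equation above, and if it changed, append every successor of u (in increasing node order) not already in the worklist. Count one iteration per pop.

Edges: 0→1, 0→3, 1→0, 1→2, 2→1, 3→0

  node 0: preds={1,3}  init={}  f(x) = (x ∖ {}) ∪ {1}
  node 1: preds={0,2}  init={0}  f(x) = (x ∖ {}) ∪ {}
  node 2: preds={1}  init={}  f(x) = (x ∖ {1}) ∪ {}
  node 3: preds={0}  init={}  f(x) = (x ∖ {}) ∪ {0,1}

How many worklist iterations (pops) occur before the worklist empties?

Iteration log — 6 steps:
  step 1. node 0  ⊔preds={0}  new={0,1}  old={}  +wl: 
  step 2. node 1  ⊔preds={0,1}  new={0,1}  old={0}  +wl: 0
  step 3. node 2  ⊔preds={0,1}  new={0}  old={}  +wl: 1
  step 4. node 3  ⊔preds={0,1}  new={0,1}  old={}  +wl: 
  step 5. node 0  ⊔preds={0,1}  new={0,1}  stable
  step 6. node 1  ⊔preds={0,1}  new={0,1}  stable

Least fixpoint reached:
  node 0: {0,1}
  node 1: {0,1}
  node 2: {0}
  node 3: {0,1}

6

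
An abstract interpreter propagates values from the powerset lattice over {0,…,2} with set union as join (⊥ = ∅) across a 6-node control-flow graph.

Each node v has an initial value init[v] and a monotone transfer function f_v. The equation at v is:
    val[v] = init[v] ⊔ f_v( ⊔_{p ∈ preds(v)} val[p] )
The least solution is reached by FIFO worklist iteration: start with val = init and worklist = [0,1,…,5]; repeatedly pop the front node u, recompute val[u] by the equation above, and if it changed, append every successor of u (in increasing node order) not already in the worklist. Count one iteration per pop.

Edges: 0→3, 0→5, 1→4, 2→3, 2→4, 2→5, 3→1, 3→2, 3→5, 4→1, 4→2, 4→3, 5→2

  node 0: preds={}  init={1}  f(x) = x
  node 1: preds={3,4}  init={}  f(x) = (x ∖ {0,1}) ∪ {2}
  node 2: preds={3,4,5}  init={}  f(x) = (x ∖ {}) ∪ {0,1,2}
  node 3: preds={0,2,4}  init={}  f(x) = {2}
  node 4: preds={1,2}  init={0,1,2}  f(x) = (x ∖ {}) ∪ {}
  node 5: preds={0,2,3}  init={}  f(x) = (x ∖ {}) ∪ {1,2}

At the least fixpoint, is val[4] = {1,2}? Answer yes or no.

no

Iteration log — 8 steps:
  step 1. node 0  ⊔preds={}  new={1}  stable
  step 2. node 1  ⊔preds={0,1,2}  new={2}  old={}  +wl: 
  step 3. node 2  ⊔preds={0,1,2}  new={0,1,2}  old={}  +wl: 
  step 4. node 3  ⊔preds={0,1,2}  new={2}  old={}  +wl: 1,2
  step 5. node 4  ⊔preds={0,1,2}  new={0,1,2}  stable
  step 6. node 5  ⊔preds={0,1,2}  new={0,1,2}  old={}  +wl: 
  step 7. node 1  ⊔preds={0,1,2}  new={2}  stable
  step 8. node 2  ⊔preds={0,1,2}  new={0,1,2}  stable

Least fixpoint reached:
  node 0: {1}
  node 1: {2}
  node 2: {0,1,2}
  node 3: {2}
  node 4: {0,1,2}
  node 5: {0,1,2}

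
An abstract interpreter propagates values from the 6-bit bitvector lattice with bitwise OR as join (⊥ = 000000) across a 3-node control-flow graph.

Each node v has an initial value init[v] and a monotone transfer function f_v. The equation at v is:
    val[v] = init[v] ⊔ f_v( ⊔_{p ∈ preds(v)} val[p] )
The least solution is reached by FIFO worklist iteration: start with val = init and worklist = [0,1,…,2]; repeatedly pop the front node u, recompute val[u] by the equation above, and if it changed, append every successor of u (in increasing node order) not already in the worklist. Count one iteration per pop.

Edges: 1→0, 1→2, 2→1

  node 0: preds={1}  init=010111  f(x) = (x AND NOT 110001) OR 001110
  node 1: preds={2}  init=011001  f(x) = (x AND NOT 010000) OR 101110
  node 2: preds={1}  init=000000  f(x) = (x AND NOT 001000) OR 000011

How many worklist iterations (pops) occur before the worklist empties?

Trace (5 dequeues):
  [1] u=0 | in 011001 | out 011111 | prev 010111 | push {}
  [2] u=1 | in 000000 | out 111111 | prev 011001 | push {0}
  [3] u=2 | in 111111 | out 110111 | prev 000000 | push {1}
  [4] u=0 | in 111111 | out 011111 | ==
  [5] u=1 | in 110111 | out 111111 | ==

Converged values:
  [0] 011111
  [1] 111111
  [2] 110111

5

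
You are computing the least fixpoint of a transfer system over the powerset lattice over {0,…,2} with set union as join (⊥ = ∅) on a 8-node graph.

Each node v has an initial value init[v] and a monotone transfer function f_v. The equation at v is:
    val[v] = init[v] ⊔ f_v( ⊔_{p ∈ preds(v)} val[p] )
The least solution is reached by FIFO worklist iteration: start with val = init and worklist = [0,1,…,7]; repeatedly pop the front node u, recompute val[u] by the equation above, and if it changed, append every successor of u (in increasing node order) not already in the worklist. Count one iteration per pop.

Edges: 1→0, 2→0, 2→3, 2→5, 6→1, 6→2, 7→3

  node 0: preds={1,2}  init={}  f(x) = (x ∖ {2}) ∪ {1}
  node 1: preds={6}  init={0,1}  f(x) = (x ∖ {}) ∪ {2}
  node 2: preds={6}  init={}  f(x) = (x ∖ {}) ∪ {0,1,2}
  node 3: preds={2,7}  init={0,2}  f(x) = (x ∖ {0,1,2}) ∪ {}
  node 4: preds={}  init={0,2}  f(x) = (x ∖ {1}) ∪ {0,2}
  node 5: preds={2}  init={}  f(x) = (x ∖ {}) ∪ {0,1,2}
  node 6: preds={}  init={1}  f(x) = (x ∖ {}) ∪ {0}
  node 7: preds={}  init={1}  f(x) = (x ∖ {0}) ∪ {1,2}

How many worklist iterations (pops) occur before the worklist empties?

Worklist (12 pops):
  #1 pop 0: in={0,1} → {0,1} (was {}); enqueue []
  #2 pop 1: in={1} → {0,1,2} (was {0,1}); enqueue [0]
  #3 pop 2: in={1} → {0,1,2} (was {}); enqueue []
  #4 pop 3: in={0,1,2} → {0,2} (no change)
  #5 pop 4: in={} → {0,2} (no change)
  #6 pop 5: in={0,1,2} → {0,1,2} (was {}); enqueue []
  #7 pop 6: in={} → {0,1} (was {1}); enqueue [1,2]
  #8 pop 7: in={} → {1,2} (was {1}); enqueue [3]
  #9 pop 0: in={0,1,2} → {0,1} (no change)
  #10 pop 1: in={0,1} → {0,1,2} (no change)
  #11 pop 2: in={0,1} → {0,1,2} (no change)
  #12 pop 3: in={0,1,2} → {0,2} (no change)

Fixpoint:
  val[0] = {0,1}
  val[1] = {0,1,2}
  val[2] = {0,1,2}
  val[3] = {0,2}
  val[4] = {0,2}
  val[5] = {0,1,2}
  val[6] = {0,1}
  val[7] = {1,2}

12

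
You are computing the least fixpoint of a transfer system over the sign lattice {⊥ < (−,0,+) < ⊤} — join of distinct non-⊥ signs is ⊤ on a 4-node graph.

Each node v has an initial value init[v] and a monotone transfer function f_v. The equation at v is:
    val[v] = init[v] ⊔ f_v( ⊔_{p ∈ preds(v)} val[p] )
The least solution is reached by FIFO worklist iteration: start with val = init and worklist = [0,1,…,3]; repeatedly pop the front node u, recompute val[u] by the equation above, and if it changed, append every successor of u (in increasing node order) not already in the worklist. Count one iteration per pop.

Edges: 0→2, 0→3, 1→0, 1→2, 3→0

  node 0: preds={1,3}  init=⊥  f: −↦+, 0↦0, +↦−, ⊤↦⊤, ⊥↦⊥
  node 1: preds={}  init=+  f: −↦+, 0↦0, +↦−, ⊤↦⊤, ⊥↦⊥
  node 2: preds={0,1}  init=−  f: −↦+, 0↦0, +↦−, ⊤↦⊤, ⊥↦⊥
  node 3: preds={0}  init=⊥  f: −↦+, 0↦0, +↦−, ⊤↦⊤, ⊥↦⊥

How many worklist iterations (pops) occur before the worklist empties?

5

Trace (5 dequeues):
  [1] u=0 | in + | out − | prev ⊥ | push {}
  [2] u=1 | in ⊥ | out + | ==
  [3] u=2 | in ⊤ | out ⊤ | prev − | push {}
  [4] u=3 | in − | out + | prev ⊥ | push {0}
  [5] u=0 | in + | out − | ==

Converged values:
  [0] −
  [1] +
  [2] ⊤
  [3] +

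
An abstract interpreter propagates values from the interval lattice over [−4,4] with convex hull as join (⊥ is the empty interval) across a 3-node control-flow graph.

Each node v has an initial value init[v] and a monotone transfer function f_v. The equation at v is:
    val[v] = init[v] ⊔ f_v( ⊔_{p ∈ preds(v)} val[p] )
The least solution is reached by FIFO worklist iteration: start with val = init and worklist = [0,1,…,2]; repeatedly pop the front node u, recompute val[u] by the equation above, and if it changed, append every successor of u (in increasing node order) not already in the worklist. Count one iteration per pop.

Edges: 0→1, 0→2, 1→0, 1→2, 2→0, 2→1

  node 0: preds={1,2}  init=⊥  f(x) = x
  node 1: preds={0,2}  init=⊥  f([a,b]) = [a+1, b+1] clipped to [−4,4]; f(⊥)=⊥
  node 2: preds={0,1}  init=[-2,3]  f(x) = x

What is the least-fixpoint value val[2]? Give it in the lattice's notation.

Trace (6 dequeues):
  [1] u=0 | in [-2,3] | out [-2,3] | prev ⊥ | push {}
  [2] u=1 | in [-2,3] | out [-1,4] | prev ⊥ | push {0}
  [3] u=2 | in [-2,4] | out [-2,4] | prev [-2,3] | push {1}
  [4] u=0 | in [-2,4] | out [-2,4] | prev [-2,3] | push {2}
  [5] u=1 | in [-2,4] | out [-1,4] | ==
  [6] u=2 | in [-2,4] | out [-2,4] | ==

Converged values:
  [0] [-2,4]
  [1] [-1,4]
  [2] [-2,4]

[-2,4]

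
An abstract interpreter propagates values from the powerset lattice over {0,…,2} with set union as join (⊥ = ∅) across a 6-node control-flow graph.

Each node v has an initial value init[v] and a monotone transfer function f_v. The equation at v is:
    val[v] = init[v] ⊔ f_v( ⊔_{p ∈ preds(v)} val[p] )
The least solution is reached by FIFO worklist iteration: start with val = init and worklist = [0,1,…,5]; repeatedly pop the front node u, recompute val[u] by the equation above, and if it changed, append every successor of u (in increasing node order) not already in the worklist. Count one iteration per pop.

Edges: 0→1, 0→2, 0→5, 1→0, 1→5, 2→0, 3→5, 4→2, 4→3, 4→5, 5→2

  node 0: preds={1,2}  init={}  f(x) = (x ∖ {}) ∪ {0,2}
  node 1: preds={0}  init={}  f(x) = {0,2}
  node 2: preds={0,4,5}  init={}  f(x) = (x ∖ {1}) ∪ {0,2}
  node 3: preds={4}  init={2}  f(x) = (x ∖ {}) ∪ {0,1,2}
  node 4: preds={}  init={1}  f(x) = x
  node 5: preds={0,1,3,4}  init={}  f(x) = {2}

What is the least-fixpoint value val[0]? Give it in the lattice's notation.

Trace (8 dequeues):
  [1] u=0 | in {} | out {0,2} | prev {} | push {}
  [2] u=1 | in {0,2} | out {0,2} | prev {} | push {0}
  [3] u=2 | in {0,1,2} | out {0,2} | prev {} | push {}
  [4] u=3 | in {1} | out {0,1,2} | prev {2} | push {}
  [5] u=4 | in {} | out {1} | ==
  [6] u=5 | in {0,1,2} | out {2} | prev {} | push {2}
  [7] u=0 | in {0,2} | out {0,2} | ==
  [8] u=2 | in {0,1,2} | out {0,2} | ==

Converged values:
  [0] {0,2}
  [1] {0,2}
  [2] {0,2}
  [3] {0,1,2}
  [4] {1}
  [5] {2}

{0,2}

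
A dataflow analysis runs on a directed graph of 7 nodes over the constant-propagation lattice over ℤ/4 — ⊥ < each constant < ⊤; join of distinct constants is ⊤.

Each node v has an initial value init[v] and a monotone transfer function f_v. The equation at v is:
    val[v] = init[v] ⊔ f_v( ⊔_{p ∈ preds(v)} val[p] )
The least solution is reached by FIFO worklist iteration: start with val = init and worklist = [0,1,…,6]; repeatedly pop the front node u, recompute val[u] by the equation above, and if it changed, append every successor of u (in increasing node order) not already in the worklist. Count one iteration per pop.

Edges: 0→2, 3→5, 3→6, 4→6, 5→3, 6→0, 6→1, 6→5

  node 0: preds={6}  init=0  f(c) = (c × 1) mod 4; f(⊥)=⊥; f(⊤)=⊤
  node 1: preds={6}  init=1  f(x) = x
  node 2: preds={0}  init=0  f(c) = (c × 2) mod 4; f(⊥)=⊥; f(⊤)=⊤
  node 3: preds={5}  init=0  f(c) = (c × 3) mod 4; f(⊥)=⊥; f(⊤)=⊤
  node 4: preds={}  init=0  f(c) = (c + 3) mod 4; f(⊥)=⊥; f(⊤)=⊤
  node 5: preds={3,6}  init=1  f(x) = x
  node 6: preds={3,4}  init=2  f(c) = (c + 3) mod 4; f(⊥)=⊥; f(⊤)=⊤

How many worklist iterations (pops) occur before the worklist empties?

Trace (11 dequeues):
  [1] u=0 | in 2 | out ⊤ | prev 0 | push {}
  [2] u=1 | in 2 | out ⊤ | prev 1 | push {}
  [3] u=2 | in ⊤ | out ⊤ | prev 0 | push {}
  [4] u=3 | in 1 | out ⊤ | prev 0 | push {}
  [5] u=4 | in ⊥ | out 0 | ==
  [6] u=5 | in ⊤ | out ⊤ | prev 1 | push {3}
  [7] u=6 | in ⊤ | out ⊤ | prev 2 | push {0,1,5}
  [8] u=3 | in ⊤ | out ⊤ | ==
  [9] u=0 | in ⊤ | out ⊤ | ==
  [10] u=1 | in ⊤ | out ⊤ | ==
  [11] u=5 | in ⊤ | out ⊤ | ==

Converged values:
  [0] ⊤
  [1] ⊤
  [2] ⊤
  [3] ⊤
  [4] 0
  [5] ⊤
  [6] ⊤

11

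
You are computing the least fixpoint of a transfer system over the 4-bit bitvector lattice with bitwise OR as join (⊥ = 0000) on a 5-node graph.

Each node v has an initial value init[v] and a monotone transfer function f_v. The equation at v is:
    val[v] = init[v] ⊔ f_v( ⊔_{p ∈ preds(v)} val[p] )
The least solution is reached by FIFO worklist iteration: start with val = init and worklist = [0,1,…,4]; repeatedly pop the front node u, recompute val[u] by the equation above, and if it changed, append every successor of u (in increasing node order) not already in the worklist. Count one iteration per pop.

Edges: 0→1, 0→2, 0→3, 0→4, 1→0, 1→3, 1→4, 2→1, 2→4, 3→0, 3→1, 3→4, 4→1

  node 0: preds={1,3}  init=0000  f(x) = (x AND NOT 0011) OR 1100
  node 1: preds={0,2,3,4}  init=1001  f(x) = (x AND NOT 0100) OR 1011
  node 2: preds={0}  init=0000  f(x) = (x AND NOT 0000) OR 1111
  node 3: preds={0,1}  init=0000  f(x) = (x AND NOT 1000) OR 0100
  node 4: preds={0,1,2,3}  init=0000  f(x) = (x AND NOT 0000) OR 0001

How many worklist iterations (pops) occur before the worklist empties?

7

Trace (7 dequeues):
  [1] u=0 | in 1001 | out 1100 | prev 0000 | push {}
  [2] u=1 | in 1100 | out 1011 | prev 1001 | push {0}
  [3] u=2 | in 1100 | out 1111 | prev 0000 | push {1}
  [4] u=3 | in 1111 | out 0111 | prev 0000 | push {}
  [5] u=4 | in 1111 | out 1111 | prev 0000 | push {}
  [6] u=0 | in 1111 | out 1100 | ==
  [7] u=1 | in 1111 | out 1011 | ==

Converged values:
  [0] 1100
  [1] 1011
  [2] 1111
  [3] 0111
  [4] 1111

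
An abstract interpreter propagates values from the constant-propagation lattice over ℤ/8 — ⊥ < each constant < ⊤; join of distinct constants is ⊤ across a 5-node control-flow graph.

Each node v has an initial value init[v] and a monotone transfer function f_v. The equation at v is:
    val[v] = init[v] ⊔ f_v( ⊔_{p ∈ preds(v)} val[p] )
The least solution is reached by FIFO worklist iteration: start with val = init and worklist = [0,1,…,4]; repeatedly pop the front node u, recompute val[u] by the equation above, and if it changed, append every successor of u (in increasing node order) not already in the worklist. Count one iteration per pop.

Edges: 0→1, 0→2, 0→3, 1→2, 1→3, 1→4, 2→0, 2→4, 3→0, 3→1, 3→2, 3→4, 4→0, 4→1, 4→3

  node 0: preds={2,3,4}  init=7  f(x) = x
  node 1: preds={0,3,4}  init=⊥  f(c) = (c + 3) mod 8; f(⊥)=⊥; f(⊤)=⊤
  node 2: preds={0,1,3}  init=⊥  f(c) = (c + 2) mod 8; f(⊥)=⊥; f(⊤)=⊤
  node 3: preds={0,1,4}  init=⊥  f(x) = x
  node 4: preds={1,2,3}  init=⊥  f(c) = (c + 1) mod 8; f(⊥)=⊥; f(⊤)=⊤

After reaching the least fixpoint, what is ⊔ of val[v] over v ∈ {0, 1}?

Trace (10 dequeues):
  [1] u=0 | in ⊥ | out 7 | ==
  [2] u=1 | in 7 | out 2 | prev ⊥ | push {}
  [3] u=2 | in ⊤ | out ⊤ | prev ⊥ | push {0}
  [4] u=3 | in ⊤ | out ⊤ | prev ⊥ | push {1,2}
  [5] u=4 | in ⊤ | out ⊤ | prev ⊥ | push {3}
  [6] u=0 | in ⊤ | out ⊤ | prev 7 | push {}
  [7] u=1 | in ⊤ | out ⊤ | prev 2 | push {4}
  [8] u=2 | in ⊤ | out ⊤ | ==
  [9] u=3 | in ⊤ | out ⊤ | ==
  [10] u=4 | in ⊤ | out ⊤ | ==

Converged values:
  [0] ⊤
  [1] ⊤
  [2] ⊤
  [3] ⊤
  [4] ⊤

⊤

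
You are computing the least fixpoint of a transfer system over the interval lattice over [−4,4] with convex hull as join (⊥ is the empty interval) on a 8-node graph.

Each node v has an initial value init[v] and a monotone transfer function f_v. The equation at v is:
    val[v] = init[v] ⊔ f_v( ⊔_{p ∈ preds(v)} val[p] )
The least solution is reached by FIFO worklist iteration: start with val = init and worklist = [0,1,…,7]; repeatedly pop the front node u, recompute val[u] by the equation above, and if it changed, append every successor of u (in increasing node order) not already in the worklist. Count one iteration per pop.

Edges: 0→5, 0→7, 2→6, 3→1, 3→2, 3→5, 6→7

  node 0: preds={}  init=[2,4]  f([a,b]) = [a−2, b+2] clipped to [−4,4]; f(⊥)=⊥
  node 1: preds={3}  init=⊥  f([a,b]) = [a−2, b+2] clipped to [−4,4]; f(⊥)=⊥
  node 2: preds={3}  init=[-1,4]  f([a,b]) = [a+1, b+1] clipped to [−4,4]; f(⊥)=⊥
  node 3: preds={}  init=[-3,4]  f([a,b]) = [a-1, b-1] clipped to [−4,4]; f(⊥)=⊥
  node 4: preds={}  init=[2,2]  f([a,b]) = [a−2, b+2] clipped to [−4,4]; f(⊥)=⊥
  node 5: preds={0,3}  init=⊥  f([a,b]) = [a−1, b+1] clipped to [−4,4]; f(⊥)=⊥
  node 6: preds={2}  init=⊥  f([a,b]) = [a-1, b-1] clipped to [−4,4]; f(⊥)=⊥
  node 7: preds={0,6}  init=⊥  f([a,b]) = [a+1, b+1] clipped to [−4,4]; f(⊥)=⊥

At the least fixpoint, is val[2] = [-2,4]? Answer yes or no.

Trace (8 dequeues):
  [1] u=0 | in ⊥ | out [2,4] | ==
  [2] u=1 | in [-3,4] | out [-4,4] | prev ⊥ | push {}
  [3] u=2 | in [-3,4] | out [-2,4] | prev [-1,4] | push {}
  [4] u=3 | in ⊥ | out [-3,4] | ==
  [5] u=4 | in ⊥ | out [2,2] | ==
  [6] u=5 | in [-3,4] | out [-4,4] | prev ⊥ | push {}
  [7] u=6 | in [-2,4] | out [-3,3] | prev ⊥ | push {}
  [8] u=7 | in [-3,4] | out [-2,4] | prev ⊥ | push {}

Converged values:
  [0] [2,4]
  [1] [-4,4]
  [2] [-2,4]
  [3] [-3,4]
  [4] [2,2]
  [5] [-4,4]
  [6] [-3,3]
  [7] [-2,4]

yes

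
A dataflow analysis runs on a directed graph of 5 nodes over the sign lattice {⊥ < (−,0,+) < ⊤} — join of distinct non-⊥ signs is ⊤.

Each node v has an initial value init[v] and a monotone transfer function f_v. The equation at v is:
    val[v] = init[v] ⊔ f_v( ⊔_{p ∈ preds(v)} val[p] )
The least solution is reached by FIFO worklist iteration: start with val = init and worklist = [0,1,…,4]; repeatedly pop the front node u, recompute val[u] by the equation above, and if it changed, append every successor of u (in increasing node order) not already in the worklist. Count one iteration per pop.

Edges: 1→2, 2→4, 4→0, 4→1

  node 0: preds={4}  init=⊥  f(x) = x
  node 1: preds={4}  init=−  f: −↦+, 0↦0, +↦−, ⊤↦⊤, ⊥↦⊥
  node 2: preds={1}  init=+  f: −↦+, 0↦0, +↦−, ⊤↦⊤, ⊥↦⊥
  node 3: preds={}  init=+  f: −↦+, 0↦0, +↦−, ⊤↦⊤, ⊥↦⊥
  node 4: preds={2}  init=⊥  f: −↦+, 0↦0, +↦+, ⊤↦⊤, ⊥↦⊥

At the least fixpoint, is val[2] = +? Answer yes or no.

Iteration log — 7 steps:
  step 1. node 0  ⊔preds=⊥  new=⊥  stable
  step 2. node 1  ⊔preds=⊥  new=−  stable
  step 3. node 2  ⊔preds=−  new=+  stable
  step 4. node 3  ⊔preds=⊥  new=+  stable
  step 5. node 4  ⊔preds=+  new=+  old=⊥  +wl: 0,1
  step 6. node 0  ⊔preds=+  new=+  old=⊥  +wl: 
  step 7. node 1  ⊔preds=+  new=−  stable

Least fixpoint reached:
  node 0: +
  node 1: −
  node 2: +
  node 3: +
  node 4: +

yes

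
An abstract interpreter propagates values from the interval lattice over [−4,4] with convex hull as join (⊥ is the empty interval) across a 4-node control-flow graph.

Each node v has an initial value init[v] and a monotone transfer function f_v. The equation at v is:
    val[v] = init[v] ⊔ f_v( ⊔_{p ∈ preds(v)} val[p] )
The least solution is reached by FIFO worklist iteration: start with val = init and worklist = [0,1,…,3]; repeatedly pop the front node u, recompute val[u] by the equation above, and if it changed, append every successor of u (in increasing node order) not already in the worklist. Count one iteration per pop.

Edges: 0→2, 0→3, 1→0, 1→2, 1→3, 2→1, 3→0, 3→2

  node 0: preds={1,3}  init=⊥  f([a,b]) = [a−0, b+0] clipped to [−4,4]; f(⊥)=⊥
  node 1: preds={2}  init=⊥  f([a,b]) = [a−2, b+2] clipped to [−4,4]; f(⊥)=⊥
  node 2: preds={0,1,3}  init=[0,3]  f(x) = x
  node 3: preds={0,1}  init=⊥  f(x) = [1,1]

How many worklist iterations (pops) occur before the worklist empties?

12

Trace (12 dequeues):
  [1] u=0 | in ⊥ | out ⊥ | ==
  [2] u=1 | in [0,3] | out [-2,4] | prev ⊥ | push {0}
  [3] u=2 | in [-2,4] | out [-2,4] | prev [0,3] | push {1}
  [4] u=3 | in [-2,4] | out [1,1] | prev ⊥ | push {2}
  [5] u=0 | in [-2,4] | out [-2,4] | prev ⊥ | push {3}
  [6] u=1 | in [-2,4] | out [-4,4] | prev [-2,4] | push {0}
  [7] u=2 | in [-4,4] | out [-4,4] | prev [-2,4] | push {1}
  [8] u=3 | in [-4,4] | out [1,1] | ==
  [9] u=0 | in [-4,4] | out [-4,4] | prev [-2,4] | push {2,3}
  [10] u=1 | in [-4,4] | out [-4,4] | ==
  [11] u=2 | in [-4,4] | out [-4,4] | ==
  [12] u=3 | in [-4,4] | out [1,1] | ==

Converged values:
  [0] [-4,4]
  [1] [-4,4]
  [2] [-4,4]
  [3] [1,1]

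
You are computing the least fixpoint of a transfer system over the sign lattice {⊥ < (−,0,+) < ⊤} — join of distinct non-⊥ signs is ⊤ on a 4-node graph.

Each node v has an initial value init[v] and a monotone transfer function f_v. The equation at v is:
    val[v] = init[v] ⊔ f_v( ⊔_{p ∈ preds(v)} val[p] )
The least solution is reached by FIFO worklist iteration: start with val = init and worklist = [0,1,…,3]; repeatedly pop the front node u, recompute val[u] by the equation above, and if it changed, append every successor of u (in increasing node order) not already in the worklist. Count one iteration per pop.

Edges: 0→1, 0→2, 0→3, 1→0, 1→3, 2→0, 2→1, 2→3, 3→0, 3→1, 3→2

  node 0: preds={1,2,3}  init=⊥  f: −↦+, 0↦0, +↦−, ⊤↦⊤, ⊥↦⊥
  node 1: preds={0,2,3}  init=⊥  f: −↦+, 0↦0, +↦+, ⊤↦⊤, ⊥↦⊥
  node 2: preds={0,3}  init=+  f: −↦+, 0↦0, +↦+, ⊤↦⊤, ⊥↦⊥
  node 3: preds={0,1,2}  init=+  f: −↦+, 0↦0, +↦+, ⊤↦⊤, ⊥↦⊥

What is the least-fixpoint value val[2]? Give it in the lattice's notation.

⊤

Iteration log — 8 steps:
  step 1. node 0  ⊔preds=+  new=−  old=⊥  +wl: 
  step 2. node 1  ⊔preds=⊤  new=⊤  old=⊥  +wl: 0
  step 3. node 2  ⊔preds=⊤  new=⊤  old=+  +wl: 1
  step 4. node 3  ⊔preds=⊤  new=⊤  old=+  +wl: 2
  step 5. node 0  ⊔preds=⊤  new=⊤  old=−  +wl: 3
  step 6. node 1  ⊔preds=⊤  new=⊤  stable
  step 7. node 2  ⊔preds=⊤  new=⊤  stable
  step 8. node 3  ⊔preds=⊤  new=⊤  stable

Least fixpoint reached:
  node 0: ⊤
  node 1: ⊤
  node 2: ⊤
  node 3: ⊤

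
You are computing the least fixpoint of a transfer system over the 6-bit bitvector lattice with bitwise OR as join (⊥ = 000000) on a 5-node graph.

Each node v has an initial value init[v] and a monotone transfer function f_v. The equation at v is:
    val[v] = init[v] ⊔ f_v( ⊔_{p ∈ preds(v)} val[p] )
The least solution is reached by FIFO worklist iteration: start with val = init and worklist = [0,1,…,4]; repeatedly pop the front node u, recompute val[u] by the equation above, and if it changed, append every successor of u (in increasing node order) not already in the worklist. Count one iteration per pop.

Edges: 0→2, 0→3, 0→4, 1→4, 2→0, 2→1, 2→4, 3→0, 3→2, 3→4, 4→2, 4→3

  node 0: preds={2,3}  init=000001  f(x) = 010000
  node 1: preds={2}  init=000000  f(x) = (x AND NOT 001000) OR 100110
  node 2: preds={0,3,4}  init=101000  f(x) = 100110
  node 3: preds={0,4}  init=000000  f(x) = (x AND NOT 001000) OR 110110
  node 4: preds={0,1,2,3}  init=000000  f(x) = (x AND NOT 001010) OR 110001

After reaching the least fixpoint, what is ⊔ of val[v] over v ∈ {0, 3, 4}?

Worklist (9 pops):
  #1 pop 0: in=101000 → 010001 (was 000001); enqueue []
  #2 pop 1: in=101000 → 100110 (was 000000); enqueue []
  #3 pop 2: in=010001 → 101110 (was 101000); enqueue [0,1]
  #4 pop 3: in=010001 → 110111 (was 000000); enqueue [2]
  #5 pop 4: in=111111 → 110101 (was 000000); enqueue [3]
  #6 pop 0: in=111111 → 010001 (no change)
  #7 pop 1: in=101110 → 100110 (no change)
  #8 pop 2: in=110111 → 101110 (no change)
  #9 pop 3: in=110101 → 110111 (no change)

Fixpoint:
  val[0] = 010001
  val[1] = 100110
  val[2] = 101110
  val[3] = 110111
  val[4] = 110101

110111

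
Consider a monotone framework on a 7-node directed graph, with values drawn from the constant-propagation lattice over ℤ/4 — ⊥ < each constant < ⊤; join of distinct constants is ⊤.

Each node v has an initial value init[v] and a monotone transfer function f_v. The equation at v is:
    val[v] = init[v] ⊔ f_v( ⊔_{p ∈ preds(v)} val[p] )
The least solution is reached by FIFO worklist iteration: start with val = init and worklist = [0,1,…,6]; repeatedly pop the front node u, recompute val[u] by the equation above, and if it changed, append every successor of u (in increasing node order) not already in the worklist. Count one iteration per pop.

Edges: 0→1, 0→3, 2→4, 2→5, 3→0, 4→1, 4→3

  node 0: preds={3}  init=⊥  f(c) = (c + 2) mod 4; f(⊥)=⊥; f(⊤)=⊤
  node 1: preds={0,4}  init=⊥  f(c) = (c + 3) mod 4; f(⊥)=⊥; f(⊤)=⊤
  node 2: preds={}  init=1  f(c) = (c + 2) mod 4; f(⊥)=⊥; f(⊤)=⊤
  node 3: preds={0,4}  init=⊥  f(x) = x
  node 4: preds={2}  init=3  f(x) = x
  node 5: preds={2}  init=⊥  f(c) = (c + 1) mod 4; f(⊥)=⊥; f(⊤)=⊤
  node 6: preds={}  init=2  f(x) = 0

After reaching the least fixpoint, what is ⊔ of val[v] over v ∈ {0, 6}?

⊤

Iteration log — 13 steps:
  step 1. node 0  ⊔preds=⊥  new=⊥  stable
  step 2. node 1  ⊔preds=3  new=2  old=⊥  +wl: 
  step 3. node 2  ⊔preds=⊥  new=1  stable
  step 4. node 3  ⊔preds=3  new=3  old=⊥  +wl: 0
  step 5. node 4  ⊔preds=1  new=⊤  old=3  +wl: 1,3
  step 6. node 5  ⊔preds=1  new=2  old=⊥  +wl: 
  step 7. node 6  ⊔preds=⊥  new=⊤  old=2  +wl: 
  step 8. node 0  ⊔preds=3  new=1  old=⊥  +wl: 
  step 9. node 1  ⊔preds=⊤  new=⊤  old=2  +wl: 
  step 10. node 3  ⊔preds=⊤  new=⊤  old=3  +wl: 0
  step 11. node 0  ⊔preds=⊤  new=⊤  old=1  +wl: 1,3
  step 12. node 1  ⊔preds=⊤  new=⊤  stable
  step 13. node 3  ⊔preds=⊤  new=⊤  stable

Least fixpoint reached:
  node 0: ⊤
  node 1: ⊤
  node 2: 1
  node 3: ⊤
  node 4: ⊤
  node 5: 2
  node 6: ⊤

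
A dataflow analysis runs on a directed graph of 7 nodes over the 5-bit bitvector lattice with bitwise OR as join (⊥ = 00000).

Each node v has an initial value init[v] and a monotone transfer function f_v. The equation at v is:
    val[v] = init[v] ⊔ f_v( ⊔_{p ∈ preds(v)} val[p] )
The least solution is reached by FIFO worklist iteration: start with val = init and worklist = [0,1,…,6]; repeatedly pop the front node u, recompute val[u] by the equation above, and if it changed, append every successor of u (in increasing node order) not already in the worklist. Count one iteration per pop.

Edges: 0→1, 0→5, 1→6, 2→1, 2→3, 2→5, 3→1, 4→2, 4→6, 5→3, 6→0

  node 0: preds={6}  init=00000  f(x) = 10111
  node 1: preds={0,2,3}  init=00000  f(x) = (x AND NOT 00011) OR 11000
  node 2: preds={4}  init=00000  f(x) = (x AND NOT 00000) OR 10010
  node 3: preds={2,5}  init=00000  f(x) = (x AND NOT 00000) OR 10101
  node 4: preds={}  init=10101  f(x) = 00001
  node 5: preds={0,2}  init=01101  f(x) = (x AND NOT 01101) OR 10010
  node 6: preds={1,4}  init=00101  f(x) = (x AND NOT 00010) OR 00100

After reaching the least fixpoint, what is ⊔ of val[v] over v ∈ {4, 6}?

11101

Worklist (10 pops):
  #1 pop 0: in=00101 → 10111 (was 00000); enqueue []
  #2 pop 1: in=10111 → 11100 (was 00000); enqueue []
  #3 pop 2: in=10101 → 10111 (was 00000); enqueue [1]
  #4 pop 3: in=11111 → 11111 (was 00000); enqueue []
  #5 pop 4: in=00000 → 10101 (no change)
  #6 pop 5: in=10111 → 11111 (was 01101); enqueue [3]
  #7 pop 6: in=11101 → 11101 (was 00101); enqueue [0]
  #8 pop 1: in=11111 → 11100 (no change)
  #9 pop 3: in=11111 → 11111 (no change)
  #10 pop 0: in=11101 → 10111 (no change)

Fixpoint:
  val[0] = 10111
  val[1] = 11100
  val[2] = 10111
  val[3] = 11111
  val[4] = 10101
  val[5] = 11111
  val[6] = 11101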